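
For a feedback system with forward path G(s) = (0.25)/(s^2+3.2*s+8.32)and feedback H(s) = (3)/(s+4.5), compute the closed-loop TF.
Closed-loop T = G/(1+GH).
Numerator: G_num * H_den = 0.25*s + 1.125.
Denominator: G_den * H_den + G_num * H_num = (s^3 + 7.7*s^2 + 22.72*s + 37.44) + (0.75) = s^3 + 7.7*s^2 + 22.72*s + 38.19.
T(s) = (0.25*s + 1.125)/(s^3 + 7.7*s^2 + 22.72*s + 38.19)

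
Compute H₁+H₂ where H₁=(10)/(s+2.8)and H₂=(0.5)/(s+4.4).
Parallel: H = H₁ + H₂ = (n₁·d₂ + n₂·d₁)/(d₁·d₂).
n₁·d₂ = 10*s + 44. n₂·d₁ = 0.5*s + 1.4. Sum = 10.5*s + 45.4. d₁·d₂ = s^2 + 7.2*s + 12.32.
H(s) = (10.5*s + 45.4)/(s^2 + 7.2*s + 12.32)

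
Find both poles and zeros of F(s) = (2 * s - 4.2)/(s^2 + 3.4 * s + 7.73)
Set denominator = 0: s^2 + 3.4*s + 7.73 = 0 → Poles: -1.7 + 2.2j, -1.7 - 2.2j
Set numerator = 0: 2*s - 4.2 = 0 → Zeros: 2.1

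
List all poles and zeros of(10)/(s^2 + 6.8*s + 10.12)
Set denominator = 0: s^2 + 6.8*s + 10.12 = (s + 4.6)(s + 2.2) = 0 → Poles: -2.2, -4.6
Numerator is a nonzero constant (10) → Zeros: none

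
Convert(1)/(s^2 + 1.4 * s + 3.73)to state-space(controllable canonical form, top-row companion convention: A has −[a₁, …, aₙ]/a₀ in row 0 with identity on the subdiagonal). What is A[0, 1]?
Reachable canonical form for den = s^2 + 1.4*s + 3.73: top row of A = -[a₁,a₂,...,aₙ]/a₀, ones on the subdiagonal, zeros elsewhere.
A = [[-1.4, -3.73], [1, 0]].
A[0,1] = -3.73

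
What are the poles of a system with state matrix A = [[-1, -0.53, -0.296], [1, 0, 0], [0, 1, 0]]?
Eigenvalues solve det(λI - A) = 0.
Characteristic polynomial: λ^3 + λ^2 + 0.53*λ + 0.296 = 0.
Factor: (λ + 0.8)(λ^2 + 0.2*λ + 0.37) = 0.
Roots: -0.1 + 0.6j, -0.1 - 0.6j, -0.8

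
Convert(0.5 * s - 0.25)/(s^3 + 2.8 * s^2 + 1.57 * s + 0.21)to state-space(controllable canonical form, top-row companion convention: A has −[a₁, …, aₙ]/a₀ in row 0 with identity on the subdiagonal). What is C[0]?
Reachable canonical form: C = numerator coefficients (right-aligned, zero-padded to length n).
num = 0.5*s - 0.25, C = [[0, 0.5, -0.25]].
C[0] = 0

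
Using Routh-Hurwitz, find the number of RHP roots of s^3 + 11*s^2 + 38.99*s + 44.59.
Routh array:
s^3: [1, 38.99]; s^2: [11, 44.59]; s^1: [34.9364]; s^0: [44.59]
First column: [1, 11, 34.9364, 44.59]. Sign changes = RHP roots = 0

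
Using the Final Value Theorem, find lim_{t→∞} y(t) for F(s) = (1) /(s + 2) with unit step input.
FVT: lim_{t→∞} y(t) = lim_{s→0} s*Y(s) where Y(s) = F(s)/s.
= lim_{s→0} F(s) = F(0) = num(0)/den(0) = 1/2 = 0.5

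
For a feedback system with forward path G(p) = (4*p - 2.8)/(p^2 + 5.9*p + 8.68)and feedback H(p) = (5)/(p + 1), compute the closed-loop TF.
Closed-loop T = G/(1+GH).
Numerator: G_num * H_den = 4*p^2 + 1.2*p - 2.8.
Denominator: G_den * H_den + G_num * H_num = (p^3 + 6.9*p^2 + 14.58*p + 8.68) + (20*p - 14) = p^3 + 6.9*p^2 + 34.58*p - 5.32.
T(p) = (4*p^2 + 1.2*p - 2.8)/(p^3 + 6.9*p^2 + 34.58*p - 5.32)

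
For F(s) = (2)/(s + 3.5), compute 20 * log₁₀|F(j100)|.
Substitute s = j*100: F(j100) = 0.000699144 - 0.0199755j.
|F(j100)| = sqrt(Re² + Im²) = 0.01999.
20*log₁₀(0.01999) = -33.98 dB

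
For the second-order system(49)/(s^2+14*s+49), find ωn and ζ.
Standard form: ωn²/(s²+2ζωn·s+ωn²).
const=49=ωn² → ωn=7, s coeff=14=2ζωn → ζ=1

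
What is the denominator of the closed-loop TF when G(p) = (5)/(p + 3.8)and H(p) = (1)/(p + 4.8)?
Characteristic poly = G_den * H_den + G_num * H_num = (p^2 + 8.6*p + 18.24) + (5) = p^2 + 8.6*p + 23.24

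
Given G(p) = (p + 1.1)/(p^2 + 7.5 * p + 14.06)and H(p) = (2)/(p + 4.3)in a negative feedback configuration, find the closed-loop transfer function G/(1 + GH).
Closed-loop T = G/(1+GH).
Numerator: G_num * H_den = p^2 + 5.4*p + 4.73.
Denominator: G_den * H_den + G_num * H_num = (p^3 + 11.8*p^2 + 46.31*p + 60.458) + (2*p + 2.2) = p^3 + 11.8*p^2 + 48.31*p + 62.658.
T(p) = (p^2 + 5.4*p + 4.73)/(p^3 + 11.8*p^2 + 48.31*p + 62.658)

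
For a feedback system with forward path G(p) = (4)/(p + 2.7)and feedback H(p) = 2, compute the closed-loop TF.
Closed-loop T = G/(1+GH).
Numerator: G_num * H_den = 4.
Denominator: G_den * H_den + G_num * H_num = (p + 2.7) + (8) = p + 10.7.
T(p) = (4)/(p + 10.7)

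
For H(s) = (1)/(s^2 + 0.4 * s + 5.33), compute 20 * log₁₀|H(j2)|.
Substitute s = j*2: H(j2) = 0.552119 - 0.332102j.
|H(j2)| = sqrt(Re² + Im²) = 0.6443.
20*log₁₀(0.6443) = -3.82 dB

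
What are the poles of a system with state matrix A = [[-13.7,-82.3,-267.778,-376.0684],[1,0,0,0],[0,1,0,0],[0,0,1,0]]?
Eigenvalues solve det(λI - A) = 0.
Characteristic polynomial: λ^4 + 13.7*λ^3 + 82.3*λ^2 + 267.778*λ + 376.0684 = 0.
Factor: (λ + 4.6)(λ + 4.1)(λ^2 + 5*λ + 19.94) = 0.
Roots: -2.5 + 3.7j, -2.5 - 3.7j, -4.1, -4.6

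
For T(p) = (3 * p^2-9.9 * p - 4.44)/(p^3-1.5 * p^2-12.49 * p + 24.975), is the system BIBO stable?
Denominator: p^3 - 1.5*p^2 - 12.49*p + 24.975 = (p - 2.7)(p - 2.5)(p + 3.7). Poles: -3.7, 2.5, 2.7. All Re(p)<0: No (unstable)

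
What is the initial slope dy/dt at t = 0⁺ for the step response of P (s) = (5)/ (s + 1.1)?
IVT: y'(0⁺) = lim_{s→∞} s²·Y(s) = lim_{s→∞} s·P(s).
deg(num) = 0, deg(den) = 1, relative degree = 1, so s·P(s) → (leading num)/(leading den) = 5/1 = 5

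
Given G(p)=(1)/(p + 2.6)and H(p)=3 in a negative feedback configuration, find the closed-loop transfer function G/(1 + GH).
Closed-loop T = G/(1+GH).
Numerator: G_num * H_den = 1.
Denominator: G_den * H_den + G_num * H_num = (p + 2.6) + (3) = p + 5.6.
T(p) = (1)/(p + 5.6)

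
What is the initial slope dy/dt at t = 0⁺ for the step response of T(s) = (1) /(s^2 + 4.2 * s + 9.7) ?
IVT: y'(0⁺) = lim_{s→∞} s²·Y(s) = lim_{s→∞} s·T(s).
deg(num) = 0, deg(den) = 2, relative degree = 2 ≥ 2, so s·T(s) → 0. Initial slope = 0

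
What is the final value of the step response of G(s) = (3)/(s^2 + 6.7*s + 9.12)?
FVT: lim_{t→∞} y(t) = lim_{s→0} s*Y(s) where Y(s) = G(s)/s.
= lim_{s→0} G(s) = G(0) = num(0)/den(0) = 3/9.12 = 0.3289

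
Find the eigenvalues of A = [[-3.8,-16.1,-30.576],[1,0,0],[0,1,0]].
Eigenvalues solve det(λI - A) = 0.
Characteristic polynomial: λ^3 + 3.8*λ^2 + 16.1*λ + 30.576 = 0.
Factor: (λ + 2.4)(λ^2 + 1.4*λ + 12.74) = 0.
Roots: -0.7 + 3.5j, -0.7 - 3.5j, -2.4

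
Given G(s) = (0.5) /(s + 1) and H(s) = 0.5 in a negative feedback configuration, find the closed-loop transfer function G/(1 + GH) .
Closed-loop T = G/(1+GH).
Numerator: G_num * H_den = 0.5.
Denominator: G_den * H_den + G_num * H_num = (s + 1) + (0.25) = s + 1.25.
T(s) = (0.5)/(s + 1.25)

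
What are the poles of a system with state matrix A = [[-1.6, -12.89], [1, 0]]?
Eigenvalues solve det(λI - A) = 0.
Characteristic polynomial: λ^2 + 1.6*λ + 12.89 = 0.
Roots: -0.8 + 3.5j, -0.8 - 3.5j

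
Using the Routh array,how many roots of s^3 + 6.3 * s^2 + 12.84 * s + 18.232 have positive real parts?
Routh array:
s^3: [1, 12.84]; s^2: [6.3, 18.232]; s^1: [9.94603]; s^0: [18.232]
First column: [1, 6.3, 9.94603, 18.232]. Sign changes = RHP roots = 0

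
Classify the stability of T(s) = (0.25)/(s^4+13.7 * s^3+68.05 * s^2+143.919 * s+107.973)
Denominator: s^4 + 13.7*s^3 + 68.05*s^2 + 143.919*s + 107.973 = (s + 4.5)(s + 1.8)(s + 3.1)(s + 4.3). Poles: -1.8, -3.1, -4.3, -4.5. Stable (all poles in LHP)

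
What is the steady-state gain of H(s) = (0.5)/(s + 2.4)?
DC gain = H(0) = num(0)/den(0) = 0.5/2.4 = 0.2083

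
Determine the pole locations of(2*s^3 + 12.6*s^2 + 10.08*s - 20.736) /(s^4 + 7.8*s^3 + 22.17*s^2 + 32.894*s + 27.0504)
Set denominator = 0: s^4 + 7.8*s^3 + 22.17*s^2 + 32.894*s + 27.0504 = (s + 3.6)(s + 2.6)(s^2 + 1.6*s + 2.89) = 0 → Poles: -0.8 + 1.5j, -0.8 - 1.5j, -2.6, -3.6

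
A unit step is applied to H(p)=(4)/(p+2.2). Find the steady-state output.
FVT: lim_{t→∞} y(t) = lim_{p→0} p*Y(p) where Y(p) = H(p)/p.
= lim_{p→0} H(p) = H(0) = num(0)/den(0) = 4/2.2 = 1.818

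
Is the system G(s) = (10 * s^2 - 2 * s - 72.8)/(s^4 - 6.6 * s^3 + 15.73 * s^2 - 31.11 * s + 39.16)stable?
Denominator: s^4 - 6.6*s^3 + 15.73*s^2 - 31.11*s + 39.16 = (s - 4)(s - 2.2)(s^2 - 0.4*s + 4.45). Poles: 0.2 + 2.1j, 0.2 - 2.1j, 2.2, 4. All Re(p)<0: No (unstable)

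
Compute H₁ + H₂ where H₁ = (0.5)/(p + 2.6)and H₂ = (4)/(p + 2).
Parallel: H = H₁ + H₂ = (n₁·d₂ + n₂·d₁)/(d₁·d₂).
n₁·d₂ = 0.5*p + 1. n₂·d₁ = 4*p + 10.4. Sum = 4.5*p + 11.4. d₁·d₂ = p^2 + 4.6*p + 5.2.
H(p) = (4.5*p + 11.4)/(p^2 + 4.6*p + 5.2)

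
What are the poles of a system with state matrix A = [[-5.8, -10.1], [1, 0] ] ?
Eigenvalues solve det(λI - A) = 0.
Characteristic polynomial: λ^2 + 5.8*λ + 10.1 = 0.
Roots: -2.9 + 1.3j, -2.9 - 1.3j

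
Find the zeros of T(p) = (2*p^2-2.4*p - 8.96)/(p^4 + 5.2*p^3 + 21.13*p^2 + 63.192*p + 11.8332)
Set numerator = 0: 2*p^2 - 2.4*p - 8.96 = 2*(p - 2.8)(p + 1.6) = 0 → Zeros: -1.6, 2.8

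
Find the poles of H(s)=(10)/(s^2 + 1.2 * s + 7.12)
Set denominator = 0: s^2 + 1.2*s + 7.12 = 0 → Poles: -0.6 + 2.6j, -0.6 - 2.6j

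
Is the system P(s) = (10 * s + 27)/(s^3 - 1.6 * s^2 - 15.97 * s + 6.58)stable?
Denominator: s^3 - 1.6*s^2 - 15.97*s + 6.58 = (s - 0.4)(s + 3.5)(s - 4.7). Poles: -3.5, 0.4, 4.7. All Re(p)<0: No (unstable)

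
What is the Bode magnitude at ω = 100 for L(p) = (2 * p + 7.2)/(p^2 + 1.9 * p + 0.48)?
Substitute p = j*100: L(j100) = -0.000339875 - 0.0200074j.
|L(j100)| = sqrt(Re² + Im²) = 0.02001.
20*log₁₀(0.02001) = -33.97 dB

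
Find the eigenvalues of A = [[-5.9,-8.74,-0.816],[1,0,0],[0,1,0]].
Eigenvalues solve det(λI - A) = 0.
Characteristic polynomial: λ^3 + 5.9*λ^2 + 8.74*λ + 0.816 = 0.
Factor: (λ + 3.4)(λ + 2.4)(λ + 0.1) = 0.
Roots: -0.1, -2.4, -3.4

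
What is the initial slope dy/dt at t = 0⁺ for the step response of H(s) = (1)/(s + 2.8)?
IVT: y'(0⁺) = lim_{s→∞} s²·Y(s) = lim_{s→∞} s·H(s).
deg(num) = 0, deg(den) = 1, relative degree = 1, so s·H(s) → (leading num)/(leading den) = 1/1 = 1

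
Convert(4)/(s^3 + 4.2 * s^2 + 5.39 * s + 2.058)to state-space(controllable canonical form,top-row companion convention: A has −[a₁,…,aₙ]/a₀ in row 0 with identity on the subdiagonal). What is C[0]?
Reachable canonical form: C = numerator coefficients (right-aligned, zero-padded to length n).
num = 4, C = [[0, 0, 4]].
C[0] = 0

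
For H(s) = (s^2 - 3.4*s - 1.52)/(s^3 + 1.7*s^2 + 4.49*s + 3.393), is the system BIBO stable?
Denominator: s^3 + 1.7*s^2 + 4.49*s + 3.393 = (s + 0.9)(s^2 + 0.8*s + 3.77). Poles: -0.4 + 1.9j, -0.4 - 1.9j, -0.9. All Re(p)<0: Yes (stable)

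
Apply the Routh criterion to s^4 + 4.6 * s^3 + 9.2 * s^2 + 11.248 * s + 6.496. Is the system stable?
Routh array:
s^4: [1, 9.2, 6.496]; s^3: [4.6, 11.248]; s^2: [6.75478, 6.496]; s^1: [6.82423]; s^0: [6.496]
First column: [1, 4.6, 6.75478, 6.82423, 6.496]. Sign changes = 0.
Yes, stable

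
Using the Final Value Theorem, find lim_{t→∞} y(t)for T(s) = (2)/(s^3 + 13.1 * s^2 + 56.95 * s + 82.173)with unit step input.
FVT: lim_{t→∞} y(t) = lim_{s→0} s*Y(s) where Y(s) = T(s)/s.
= lim_{s→0} T(s) = T(0) = num(0)/den(0) = 2/82.173 = 0.02434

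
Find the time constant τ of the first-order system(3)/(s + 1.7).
First-order system: τ = -1/pole. Pole = -1.7. τ = -1/(-1.7) = 0.5882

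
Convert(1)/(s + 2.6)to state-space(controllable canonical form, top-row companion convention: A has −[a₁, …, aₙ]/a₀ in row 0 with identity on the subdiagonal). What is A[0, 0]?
Reachable canonical form for den = s + 2.6: top row of A = -[a₁,a₂,...,aₙ]/a₀, ones on the subdiagonal, zeros elsewhere.
A = [[-2.6]].
A[0,0] = -2.6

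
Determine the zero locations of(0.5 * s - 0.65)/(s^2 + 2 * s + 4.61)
Set numerator = 0: 0.5*s - 0.65 = 0 → Zeros: 1.3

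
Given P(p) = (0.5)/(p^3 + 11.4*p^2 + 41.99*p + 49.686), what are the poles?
Set denominator = 0: p^3 + 11.4*p^2 + 41.99*p + 49.686 = (p + 4.9)(p + 3.9)(p + 2.6) = 0 → Poles: -2.6, -3.9, -4.9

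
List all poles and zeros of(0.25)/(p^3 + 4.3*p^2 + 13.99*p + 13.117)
Set denominator = 0: p^3 + 4.3*p^2 + 13.99*p + 13.117 = (p + 1.3)(p^2 + 3*p + 10.09) = 0 → Poles: -1.3, -1.5 + 2.8j, -1.5 - 2.8j
Numerator is a nonzero constant (0.25) → Zeros: none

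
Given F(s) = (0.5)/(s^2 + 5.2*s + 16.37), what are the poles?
Set denominator = 0: s^2 + 5.2*s + 16.37 = 0 → Poles: -2.6 + 3.1j, -2.6 - 3.1j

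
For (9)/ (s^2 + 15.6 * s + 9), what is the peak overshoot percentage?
Standard form: ωn²/(s²+2ζωn·s+ωn²) → ωn = 3, ζ = 2.6.
ζ ≥ 1, so the response is non-oscillatory: peak overshoot = 0%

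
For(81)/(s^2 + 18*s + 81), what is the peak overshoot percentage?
Standard form: ωn²/(s²+2ζωn·s+ωn²) → ωn = 9, ζ = 1.
ζ ≥ 1, so the response is non-oscillatory: peak overshoot = 0%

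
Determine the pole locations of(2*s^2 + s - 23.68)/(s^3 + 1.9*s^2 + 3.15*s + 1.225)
Set denominator = 0: s^3 + 1.9*s^2 + 3.15*s + 1.225 = (s + 0.5)(s^2 + 1.4*s + 2.45) = 0 → Poles: -0.5, -0.7 + 1.4j, -0.7 - 1.4j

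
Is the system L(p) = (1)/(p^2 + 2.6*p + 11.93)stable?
Denominator: p^2 + 2.6*p + 11.93. Poles: -1.3 + 3.2j, -1.3 - 3.2j. All Re(p)<0: Yes (stable)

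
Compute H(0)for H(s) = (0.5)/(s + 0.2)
DC gain = H(0) = num(0)/den(0) = 0.5/0.2 = 2.5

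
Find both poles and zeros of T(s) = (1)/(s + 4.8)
Set denominator = 0: s + 4.8 = 0 → Poles: -4.8
Numerator is a nonzero constant (1) → Zeros: none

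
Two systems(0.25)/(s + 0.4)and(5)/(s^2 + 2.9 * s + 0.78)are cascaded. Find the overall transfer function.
Series: H = H₁ · H₂ = (n₁·n₂)/(d₁·d₂).
Num: n₁·n₂ = 1.25. Den: d₁·d₂ = s^3 + 3.3*s^2 + 1.94*s + 0.312.
H(s) = (1.25)/(s^3 + 3.3*s^2 + 1.94*s + 0.312)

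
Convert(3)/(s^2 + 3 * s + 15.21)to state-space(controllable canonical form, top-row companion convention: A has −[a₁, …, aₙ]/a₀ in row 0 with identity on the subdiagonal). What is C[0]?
Reachable canonical form: C = numerator coefficients (right-aligned, zero-padded to length n).
num = 3, C = [[0, 3]].
C[0] = 0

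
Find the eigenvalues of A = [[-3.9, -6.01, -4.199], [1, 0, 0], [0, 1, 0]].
Eigenvalues solve det(λI - A) = 0.
Characteristic polynomial: λ^3 + 3.9*λ^2 + 6.01*λ + 4.199 = 0.
Factor: (λ + 1.9)(λ^2 + 2*λ + 2.21) = 0.
Roots: -1 + 1.1j, -1 - 1.1j, -1.9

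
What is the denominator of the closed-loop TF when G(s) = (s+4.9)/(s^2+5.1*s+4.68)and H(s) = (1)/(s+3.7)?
Characteristic poly = G_den * H_den + G_num * H_num = (s^3 + 8.8*s^2 + 23.55*s + 17.316) + (s + 4.9) = s^3 + 8.8*s^2 + 24.55*s + 22.216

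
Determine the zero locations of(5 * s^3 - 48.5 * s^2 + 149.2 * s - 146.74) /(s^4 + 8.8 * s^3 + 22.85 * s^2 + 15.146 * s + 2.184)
Set numerator = 0: 5*s^3 - 48.5*s^2 + 149.2*s - 146.74 = 5*(s - 2.9)(s - 2.2)(s - 4.6) = 0 → Zeros: 2.2, 2.9, 4.6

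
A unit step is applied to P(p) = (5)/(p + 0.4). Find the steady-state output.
FVT: lim_{t→∞} y(t) = lim_{p→0} p*Y(p) where Y(p) = P(p)/p.
= lim_{p→0} P(p) = P(0) = num(0)/den(0) = 5/0.4 = 12.5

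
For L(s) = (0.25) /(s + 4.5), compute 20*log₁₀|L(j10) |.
Substitute s = j*10: L(j10) = 0.00935551 - 0.02079j.
|L(j10)| = sqrt(Re² + Im²) = 0.0228.
20*log₁₀(0.0228) = -32.84 dB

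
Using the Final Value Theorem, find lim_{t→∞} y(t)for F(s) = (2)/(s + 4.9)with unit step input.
FVT: lim_{t→∞} y(t) = lim_{s→0} s*Y(s) where Y(s) = F(s)/s.
= lim_{s→0} F(s) = F(0) = num(0)/den(0) = 2/4.9 = 0.4082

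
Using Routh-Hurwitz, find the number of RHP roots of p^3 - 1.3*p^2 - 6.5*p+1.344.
Routh array:
p^3: [1, -6.5]; p^2: [-1.3, 1.344]; p^1: [-5.46615]; p^0: [1.344]
First column: [1, -1.3, -5.46615, 1.344]. Sign changes = RHP roots = 2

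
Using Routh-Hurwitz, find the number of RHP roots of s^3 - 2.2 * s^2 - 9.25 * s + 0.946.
Routh array:
s^3: [1, -9.25]; s^2: [-2.2, 0.946]; s^1: [-8.82]; s^0: [0.946]
First column: [1, -2.2, -8.82, 0.946]. Sign changes = RHP roots = 2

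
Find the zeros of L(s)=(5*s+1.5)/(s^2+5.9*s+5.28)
Set numerator = 0: 5*s + 1.5 = 0 → Zeros: -0.3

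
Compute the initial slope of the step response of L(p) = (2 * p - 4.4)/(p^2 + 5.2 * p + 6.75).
IVT: y'(0⁺) = lim_{p→∞} p²·Y(p) = lim_{p→∞} p·L(p).
deg(num) = 1, deg(den) = 2, relative degree = 1, so p·L(p) → (leading num)/(leading den) = 2/1 = 2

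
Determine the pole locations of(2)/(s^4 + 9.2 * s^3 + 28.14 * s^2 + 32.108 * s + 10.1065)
Set denominator = 0: s^4 + 9.2*s^3 + 28.14*s^2 + 32.108*s + 10.1065 = (s + 4.1)(s + 2.9)(s + 0.5)(s + 1.7) = 0 → Poles: -0.5, -1.7, -2.9, -4.1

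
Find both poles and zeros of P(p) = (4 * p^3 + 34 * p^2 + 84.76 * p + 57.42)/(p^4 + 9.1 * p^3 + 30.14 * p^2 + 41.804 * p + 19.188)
Set denominator = 0: p^4 + 9.1*p^3 + 30.14*p^2 + 41.804*p + 19.188 = (p + 2.6)(p + 0.9)(p^2 + 5.6*p + 8.2) = 0 → Poles: -0.9, -2.6, -2.8 + 0.6j, -2.8 - 0.6j
Set numerator = 0: 4*p^3 + 34*p^2 + 84.76*p + 57.42 = 4*(p + 4.5)(p + 1.1)(p + 2.9) = 0 → Zeros: -1.1, -2.9, -4.5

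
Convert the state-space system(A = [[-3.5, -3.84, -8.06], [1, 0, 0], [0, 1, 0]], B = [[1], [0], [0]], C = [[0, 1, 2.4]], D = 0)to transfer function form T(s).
T(s) = C(sI - A)⁻¹B + D.
Characteristic polynomial det(sI - A) = s^3 + 3.5*s^2 + 3.84*s + 8.06.
Numerator from C·adj(sI-A)·B + D·det(sI-A) = s + 2.4.
T(s) = (s + 2.4)/(s^3 + 3.5*s^2 + 3.84*s + 8.06)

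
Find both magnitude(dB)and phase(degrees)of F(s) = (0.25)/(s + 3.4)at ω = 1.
Substitute s = j*1: F(j1) = 0.0676752 - 0.0199045j.
|F| = 20*log₁₀(sqrt(Re²+Im²)) = -23.03 dB.
∠F = atan2(Im, Re) = -16.39°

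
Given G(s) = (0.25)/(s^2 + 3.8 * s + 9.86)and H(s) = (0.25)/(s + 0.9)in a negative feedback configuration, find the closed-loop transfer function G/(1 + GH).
Closed-loop T = G/(1+GH).
Numerator: G_num * H_den = 0.25*s + 0.225.
Denominator: G_den * H_den + G_num * H_num = (s^3 + 4.7*s^2 + 13.28*s + 8.874) + (0.0625) = s^3 + 4.7*s^2 + 13.28*s + 8.9365.
T(s) = (0.25*s + 0.225)/(s^3 + 4.7*s^2 + 13.28*s + 8.9365)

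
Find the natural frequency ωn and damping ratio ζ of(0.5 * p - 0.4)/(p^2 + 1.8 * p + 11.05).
Underdamped: complex pole -0.9 + 3.2j. ωn = |pole| = 3.324, ζ = -Re(pole)/ωn = 0.2707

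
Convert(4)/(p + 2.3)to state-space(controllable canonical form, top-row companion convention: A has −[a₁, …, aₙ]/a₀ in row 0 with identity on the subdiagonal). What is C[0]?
Reachable canonical form: C = numerator coefficients (right-aligned, zero-padded to length n).
num = 4, C = [[4]].
C[0] = 4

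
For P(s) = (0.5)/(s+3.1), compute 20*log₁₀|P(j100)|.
Substitute s = j*100: P(j100) = 0.000154851 - 0.0049952j.
|P(j100)| = sqrt(Re² + Im²) = 0.004998.
20*log₁₀(0.004998) = -46.02 dB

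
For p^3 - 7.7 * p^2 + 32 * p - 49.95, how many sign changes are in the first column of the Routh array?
Routh array:
p^3: [1, 32]; p^2: [-7.7, -49.95]; p^1: [25.513]; p^0: [-49.95]
First column: [1, -7.7, 25.513, -49.95]. Sign changes = 3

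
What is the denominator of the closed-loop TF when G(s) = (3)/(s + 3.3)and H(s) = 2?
Characteristic poly = G_den * H_den + G_num * H_num = (s + 3.3) + (6) = s + 9.3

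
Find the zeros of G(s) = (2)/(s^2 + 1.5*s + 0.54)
Numerator is a nonzero constant (2) → Zeros: none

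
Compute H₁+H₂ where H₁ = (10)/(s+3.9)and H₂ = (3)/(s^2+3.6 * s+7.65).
Parallel: H = H₁ + H₂ = (n₁·d₂ + n₂·d₁)/(d₁·d₂).
n₁·d₂ = 10*s^2 + 36*s + 76.5. n₂·d₁ = 3*s + 11.7. Sum = 10*s^2 + 39*s + 88.2. d₁·d₂ = s^3 + 7.5*s^2 + 21.69*s + 29.835.
H(s) = (10*s^2 + 39*s + 88.2)/(s^3 + 7.5*s^2 + 21.69*s + 29.835)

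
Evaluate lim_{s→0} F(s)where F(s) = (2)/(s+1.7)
DC gain = F(0) = num(0)/den(0) = 2/1.7 = 1.176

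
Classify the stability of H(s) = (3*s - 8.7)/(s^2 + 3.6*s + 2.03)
Denominator: s^2 + 3.6*s + 2.03 = (s + 0.7)(s + 2.9). Poles: -0.7, -2.9. Stable (all poles in LHP)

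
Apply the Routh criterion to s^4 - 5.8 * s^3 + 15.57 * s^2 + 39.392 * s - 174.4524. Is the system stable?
Routh array:
s^4: [1, 15.57, -174.4524]; s^3: [-5.8, 39.392]; s^2: [22.3617, -174.4524]; s^1: [-5.85603]; s^0: [-174.4524]
First column: [1, -5.8, 22.3617, -5.85603, -174.4524]. Sign changes = 3.
No, unstable (3 RHP root(s))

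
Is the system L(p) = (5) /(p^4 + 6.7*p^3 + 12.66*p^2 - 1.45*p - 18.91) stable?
Denominator: p^4 + 6.7*p^3 + 12.66*p^2 - 1.45*p - 18.91 = (p - 1)(p + 3.1)(p^2 + 4.6*p + 6.1). Poles: -2.3 + 0.9j, -2.3 - 0.9j, -3.1, 1. All Re(p)<0: No (unstable)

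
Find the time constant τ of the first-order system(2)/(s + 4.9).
First-order system: τ = -1/pole. Pole = -4.9. τ = -1/(-4.9) = 0.2041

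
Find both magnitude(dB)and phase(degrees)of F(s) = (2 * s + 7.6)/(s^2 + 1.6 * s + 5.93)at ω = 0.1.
Substitute s = j*0.1: F(j0.1) = 1.28376 - 0.000912409j.
|F| = 20*log₁₀(sqrt(Re²+Im²)) = 2.17 dB.
∠F = atan2(Im, Re) = -0.04°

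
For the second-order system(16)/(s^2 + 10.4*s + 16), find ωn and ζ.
Standard form: ωn²/(s²+2ζωn·s+ωn²).
const=16=ωn² → ωn=4, s coeff=10.4=2ζωn → ζ=1.3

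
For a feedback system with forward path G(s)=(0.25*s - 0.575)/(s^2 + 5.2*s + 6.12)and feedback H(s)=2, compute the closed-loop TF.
Closed-loop T = G/(1+GH).
Numerator: G_num * H_den = 0.25*s - 0.575.
Denominator: G_den * H_den + G_num * H_num = (s^2 + 5.2*s + 6.12) + (0.5*s - 1.15) = s^2 + 5.7*s + 4.97.
T(s) = (0.25*s - 0.575)/(s^2 + 5.7*s + 4.97)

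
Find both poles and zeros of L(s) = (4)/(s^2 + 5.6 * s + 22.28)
Set denominator = 0: s^2 + 5.6*s + 22.28 = 0 → Poles: -2.8 + 3.8j, -2.8 - 3.8j
Numerator is a nonzero constant (4) → Zeros: none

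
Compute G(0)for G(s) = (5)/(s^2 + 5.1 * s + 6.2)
DC gain = G(0) = num(0)/den(0) = 5/6.2 = 0.8065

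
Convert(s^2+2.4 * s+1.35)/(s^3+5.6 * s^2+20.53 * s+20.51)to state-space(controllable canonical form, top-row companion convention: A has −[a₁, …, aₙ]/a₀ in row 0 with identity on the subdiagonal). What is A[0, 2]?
Reachable canonical form for den = s^3 + 5.6*s^2 + 20.53*s + 20.51: top row of A = -[a₁,a₂,...,aₙ]/a₀, ones on the subdiagonal, zeros elsewhere.
A = [[-5.6, -20.53, -20.51], [1, 0, 0], [0, 1, 0]].
A[0,2] = -20.51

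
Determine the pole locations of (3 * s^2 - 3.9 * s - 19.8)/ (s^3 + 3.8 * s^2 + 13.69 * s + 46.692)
Set denominator = 0: s^3 + 3.8*s^2 + 13.69*s + 46.692 = (s + 3.6)(s^2 + 0.2*s + 12.97) = 0 → Poles: -0.1 + 3.6j, -0.1 - 3.6j, -3.6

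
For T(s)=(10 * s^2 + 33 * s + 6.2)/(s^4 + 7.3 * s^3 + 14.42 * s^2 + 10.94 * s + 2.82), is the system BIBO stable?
Denominator: s^4 + 7.3*s^3 + 14.42*s^2 + 10.94*s + 2.82 = (s + 1)(s + 0.6)(s + 1)(s + 4.7). Poles: -0.6, -1, -1, -4.7. All Re(p)<0: Yes (stable)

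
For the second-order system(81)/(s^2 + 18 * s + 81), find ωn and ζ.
Standard form: ωn²/(s²+2ζωn·s+ωn²).
const=81=ωn² → ωn=9, s coeff=18=2ζωn → ζ=1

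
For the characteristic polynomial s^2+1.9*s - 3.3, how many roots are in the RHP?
s^2 + 1.9*s - 3.3 = (s - 1.1)(s + 3). Poles: -3, 1.1. RHP poles (Re>0): 1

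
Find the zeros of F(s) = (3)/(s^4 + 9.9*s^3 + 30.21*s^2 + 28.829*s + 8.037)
Numerator is a nonzero constant (3) → Zeros: none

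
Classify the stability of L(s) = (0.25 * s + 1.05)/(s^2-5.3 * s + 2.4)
Denominator: s^2 - 5.3*s + 2.4 = (s - 0.5)(s - 4.8). Poles: 0.5, 4.8. Unstable (2 pole(s) in RHP)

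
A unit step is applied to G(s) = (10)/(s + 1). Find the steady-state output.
FVT: lim_{t→∞} y(t) = lim_{s→0} s*Y(s) where Y(s) = G(s)/s.
= lim_{s→0} G(s) = G(0) = num(0)/den(0) = 10/1 = 10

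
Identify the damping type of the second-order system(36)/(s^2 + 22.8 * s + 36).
Standard form: ωn²/(s²+2ζωn·s+ωn²) gives ωn=6, ζ=1.9.
Overdamped (ζ = 1.9 > 1)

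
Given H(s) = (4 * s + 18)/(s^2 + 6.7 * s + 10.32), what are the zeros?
Set numerator = 0: 4*s + 18 = 0 → Zeros: -4.5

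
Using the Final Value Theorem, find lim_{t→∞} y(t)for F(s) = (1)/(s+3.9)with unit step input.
FVT: lim_{t→∞} y(t) = lim_{s→0} s*Y(s) where Y(s) = F(s)/s.
= lim_{s→0} F(s) = F(0) = num(0)/den(0) = 1/3.9 = 0.2564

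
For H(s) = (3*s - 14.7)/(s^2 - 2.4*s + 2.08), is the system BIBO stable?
Denominator: s^2 - 2.4*s + 2.08. Poles: 1.2 + 0.8j, 1.2 - 0.8j. All Re(p)<0: No (unstable)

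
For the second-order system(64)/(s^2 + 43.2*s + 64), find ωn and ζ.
Standard form: ωn²/(s²+2ζωn·s+ωn²).
const=64=ωn² → ωn=8, s coeff=43.2=2ζωn → ζ=2.7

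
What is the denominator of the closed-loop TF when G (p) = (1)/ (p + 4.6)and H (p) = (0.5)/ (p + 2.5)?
Characteristic poly = G_den * H_den + G_num * H_num = (p^2 + 7.1*p + 11.5) + (0.5) = p^2 + 7.1*p + 12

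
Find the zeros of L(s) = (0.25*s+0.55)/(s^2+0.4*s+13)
Set numerator = 0: 0.25*s + 0.55 = 0 → Zeros: -2.2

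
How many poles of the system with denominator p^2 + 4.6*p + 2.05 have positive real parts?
p^2 + 4.6*p + 2.05 = (p + 4.1)(p + 0.5). Poles: -0.5, -4.1. RHP poles (Re>0): 0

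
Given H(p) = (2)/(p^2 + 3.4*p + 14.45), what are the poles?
Set denominator = 0: p^2 + 3.4*p + 14.45 = 0 → Poles: -1.7 + 3.4j, -1.7 - 3.4j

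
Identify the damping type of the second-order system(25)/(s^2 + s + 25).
Standard form: ωn²/(s²+2ζωn·s+ωn²) gives ωn=5, ζ=0.1.
Underdamped (ζ = 0.1 < 1)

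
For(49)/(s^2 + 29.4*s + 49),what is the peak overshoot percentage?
Standard form: ωn²/(s²+2ζωn·s+ωn²) → ωn = 7, ζ = 2.1.
ζ ≥ 1, so the response is non-oscillatory: peak overshoot = 0%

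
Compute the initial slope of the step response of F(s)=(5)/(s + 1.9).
IVT: y'(0⁺) = lim_{s→∞} s²·Y(s) = lim_{s→∞} s·F(s).
deg(num) = 0, deg(den) = 1, relative degree = 1, so s·F(s) → (leading num)/(leading den) = 5/1 = 5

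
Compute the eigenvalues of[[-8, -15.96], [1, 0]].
Eigenvalues solve det(λI - A) = 0.
Characteristic polynomial: λ^2 + 8*λ + 15.96 = 0.
Factor: (λ + 3.8)(λ + 4.2) = 0.
Roots: -3.8, -4.2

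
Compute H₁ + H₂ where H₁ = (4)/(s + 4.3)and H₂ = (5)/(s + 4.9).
Parallel: H = H₁ + H₂ = (n₁·d₂ + n₂·d₁)/(d₁·d₂).
n₁·d₂ = 4*s + 19.6. n₂·d₁ = 5*s + 21.5. Sum = 9*s + 41.1. d₁·d₂ = s^2 + 9.2*s + 21.07.
H(s) = (9*s + 41.1)/(s^2 + 9.2*s + 21.07)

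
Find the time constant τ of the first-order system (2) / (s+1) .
First-order system: τ = -1/pole. Pole = -1. τ = -1/(-1) = 1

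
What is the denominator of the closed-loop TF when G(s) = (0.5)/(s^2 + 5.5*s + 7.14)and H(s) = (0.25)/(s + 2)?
Characteristic poly = G_den * H_den + G_num * H_num = (s^3 + 7.5*s^2 + 18.14*s + 14.28) + (0.125) = s^3 + 7.5*s^2 + 18.14*s + 14.405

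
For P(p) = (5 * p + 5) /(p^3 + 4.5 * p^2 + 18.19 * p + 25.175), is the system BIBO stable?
Denominator: p^3 + 4.5*p^2 + 18.19*p + 25.175 = (p + 1.9)(p^2 + 2.6*p + 13.25). Poles: -1.3 + 3.4j, -1.3 - 3.4j, -1.9. All Re(p)<0: Yes (stable)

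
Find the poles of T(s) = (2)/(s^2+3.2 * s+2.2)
Set denominator = 0: s^2 + 3.2*s + 2.2 = (s + 1)(s + 2.2) = 0 → Poles: -1, -2.2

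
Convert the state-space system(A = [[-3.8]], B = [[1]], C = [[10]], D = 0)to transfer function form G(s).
G(s) = C(sI - A)⁻¹B + D.
Characteristic polynomial det(sI - A) = s + 3.8.
Numerator from C·adj(sI-A)·B + D·det(sI-A) = 10.
G(s) = (10)/(s + 3.8)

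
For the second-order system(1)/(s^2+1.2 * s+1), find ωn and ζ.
Standard form: ωn²/(s²+2ζωn·s+ωn²).
const=1=ωn² → ωn=1, s coeff=1.2=2ζωn → ζ=0.6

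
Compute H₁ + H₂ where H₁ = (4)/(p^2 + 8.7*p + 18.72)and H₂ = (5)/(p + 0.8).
Parallel: H = H₁ + H₂ = (n₁·d₂ + n₂·d₁)/(d₁·d₂).
n₁·d₂ = 4*p + 3.2. n₂·d₁ = 5*p^2 + 43.5*p + 93.6. Sum = 5*p^2 + 47.5*p + 96.8. d₁·d₂ = p^3 + 9.5*p^2 + 25.68*p + 14.976.
H(p) = (5*p^2 + 47.5*p + 96.8)/(p^3 + 9.5*p^2 + 25.68*p + 14.976)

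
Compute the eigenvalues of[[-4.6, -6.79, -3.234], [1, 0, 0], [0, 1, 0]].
Eigenvalues solve det(λI - A) = 0.
Characteristic polynomial: λ^3 + 4.6*λ^2 + 6.79*λ + 3.234 = 0.
Factor: (λ + 1.1)(λ + 2.1)(λ + 1.4) = 0.
Roots: -1.1, -1.4, -2.1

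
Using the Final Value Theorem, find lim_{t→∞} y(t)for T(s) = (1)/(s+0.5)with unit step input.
FVT: lim_{t→∞} y(t) = lim_{s→0} s*Y(s) where Y(s) = T(s)/s.
= lim_{s→0} T(s) = T(0) = num(0)/den(0) = 1/0.5 = 2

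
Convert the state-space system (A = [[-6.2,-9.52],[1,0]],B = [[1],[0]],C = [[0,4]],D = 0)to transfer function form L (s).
L(s) = C(sI - A)⁻¹B + D.
Characteristic polynomial det(sI - A) = s^2 + 6.2*s + 9.52.
Numerator from C·adj(sI-A)·B + D·det(sI-A) = 4.
L(s) = (4)/(s^2 + 6.2*s + 9.52)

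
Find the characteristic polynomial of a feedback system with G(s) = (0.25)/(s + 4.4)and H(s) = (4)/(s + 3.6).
Characteristic poly = G_den * H_den + G_num * H_num = (s^2 + 8*s + 15.84) + (1) = s^2 + 8*s + 16.84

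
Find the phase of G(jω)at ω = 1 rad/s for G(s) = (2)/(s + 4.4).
Substitute s = j*1: G(j1) = 0.43222 - 0.0982318j.
∠G(j1) = atan2(Im, Re) = atan2(-0.0982318, 0.43222) = -12.80°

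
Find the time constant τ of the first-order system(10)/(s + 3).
First-order system: τ = -1/pole. Pole = -3. τ = -1/(-3) = 0.3333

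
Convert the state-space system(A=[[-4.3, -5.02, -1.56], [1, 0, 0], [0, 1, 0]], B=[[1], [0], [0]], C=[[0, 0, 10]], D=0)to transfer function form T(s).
T(s) = C(sI - A)⁻¹B + D.
Characteristic polynomial det(sI - A) = s^3 + 4.3*s^2 + 5.02*s + 1.56.
Numerator from C·adj(sI-A)·B + D·det(sI-A) = 10.
T(s) = (10)/(s^3 + 4.3*s^2 + 5.02*s + 1.56)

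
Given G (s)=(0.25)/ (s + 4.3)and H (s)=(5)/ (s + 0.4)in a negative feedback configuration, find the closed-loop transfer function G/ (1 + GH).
Closed-loop T = G/(1+GH).
Numerator: G_num * H_den = 0.25*s + 0.1.
Denominator: G_den * H_den + G_num * H_num = (s^2 + 4.7*s + 1.72) + (1.25) = s^2 + 4.7*s + 2.97.
T(s) = (0.25*s + 0.1)/(s^2 + 4.7*s + 2.97)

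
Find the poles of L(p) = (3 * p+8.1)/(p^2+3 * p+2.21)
Set denominator = 0: p^2 + 3*p + 2.21 = (p + 1.3)(p + 1.7) = 0 → Poles: -1.3, -1.7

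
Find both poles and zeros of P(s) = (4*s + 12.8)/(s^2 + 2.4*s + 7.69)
Set denominator = 0: s^2 + 2.4*s + 7.69 = 0 → Poles: -1.2 + 2.5j, -1.2 - 2.5j
Set numerator = 0: 4*s + 12.8 = 0 → Zeros: -3.2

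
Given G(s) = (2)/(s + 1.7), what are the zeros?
Numerator is a nonzero constant (2) → Zeros: none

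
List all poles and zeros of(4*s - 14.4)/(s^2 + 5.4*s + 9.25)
Set denominator = 0: s^2 + 5.4*s + 9.25 = 0 → Poles: -2.7 + 1.4j, -2.7 - 1.4j
Set numerator = 0: 4*s - 14.4 = 0 → Zeros: 3.6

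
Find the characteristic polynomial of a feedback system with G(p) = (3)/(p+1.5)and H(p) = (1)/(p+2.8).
Characteristic poly = G_den * H_den + G_num * H_num = (p^2 + 4.3*p + 4.2) + (3) = p^2 + 4.3*p + 7.2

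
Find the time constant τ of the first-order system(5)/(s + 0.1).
First-order system: τ = -1/pole. Pole = -0.1. τ = -1/(-0.1) = 10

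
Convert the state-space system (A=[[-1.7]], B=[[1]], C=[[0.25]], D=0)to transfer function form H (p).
H(p) = C(pI - A)⁻¹B + D.
Characteristic polynomial det(pI - A) = p + 1.7.
Numerator from C·adj(pI-A)·B + D·det(pI-A) = 0.25.
H(p) = (0.25)/(p + 1.7)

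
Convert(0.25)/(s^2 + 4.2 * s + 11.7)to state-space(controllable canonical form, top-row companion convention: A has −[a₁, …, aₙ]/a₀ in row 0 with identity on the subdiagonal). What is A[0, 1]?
Reachable canonical form for den = s^2 + 4.2*s + 11.7: top row of A = -[a₁,a₂,...,aₙ]/a₀, ones on the subdiagonal, zeros elsewhere.
A = [[-4.2, -11.7], [1, 0]].
A[0,1] = -11.7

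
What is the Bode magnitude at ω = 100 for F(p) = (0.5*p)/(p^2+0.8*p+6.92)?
Substitute p = j*100: F(j100) = 4.00529e-05 - 0.00500314j.
|F(j100)| = sqrt(Re² + Im²) = 0.005003.
20*log₁₀(0.005003) = -46.01 dB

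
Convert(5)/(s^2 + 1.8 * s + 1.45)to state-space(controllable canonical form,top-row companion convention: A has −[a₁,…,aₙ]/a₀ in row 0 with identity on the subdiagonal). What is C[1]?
Reachable canonical form: C = numerator coefficients (right-aligned, zero-padded to length n).
num = 5, C = [[0, 5]].
C[1] = 5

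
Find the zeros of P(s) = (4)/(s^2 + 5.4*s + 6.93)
Numerator is a nonzero constant (4) → Zeros: none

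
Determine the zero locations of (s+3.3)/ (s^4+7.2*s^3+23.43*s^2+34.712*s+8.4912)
Set numerator = 0: s + 3.3 = 0 → Zeros: -3.3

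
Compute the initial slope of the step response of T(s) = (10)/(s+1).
IVT: y'(0⁺) = lim_{s→∞} s²·Y(s) = lim_{s→∞} s·T(s).
deg(num) = 0, deg(den) = 1, relative degree = 1, so s·T(s) → (leading num)/(leading den) = 10/1 = 10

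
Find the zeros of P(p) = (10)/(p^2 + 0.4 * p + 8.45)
Numerator is a nonzero constant (10) → Zeros: none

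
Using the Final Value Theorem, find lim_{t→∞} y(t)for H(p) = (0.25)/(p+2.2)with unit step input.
FVT: lim_{t→∞} y(t) = lim_{p→0} p*Y(p) where Y(p) = H(p)/p.
= lim_{p→0} H(p) = H(0) = num(0)/den(0) = 0.25/2.2 = 0.1136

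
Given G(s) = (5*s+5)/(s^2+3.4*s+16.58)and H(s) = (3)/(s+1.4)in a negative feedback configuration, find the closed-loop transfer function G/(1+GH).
Closed-loop T = G/(1+GH).
Numerator: G_num * H_den = 5*s^2 + 12*s + 7.
Denominator: G_den * H_den + G_num * H_num = (s^3 + 4.8*s^2 + 21.34*s + 23.212) + (15*s + 15) = s^3 + 4.8*s^2 + 36.34*s + 38.212.
T(s) = (5*s^2 + 12*s + 7)/(s^3 + 4.8*s^2 + 36.34*s + 38.212)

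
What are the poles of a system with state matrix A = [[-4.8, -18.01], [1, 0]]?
Eigenvalues solve det(λI - A) = 0.
Characteristic polynomial: λ^2 + 4.8*λ + 18.01 = 0.
Roots: -2.4 + 3.5j, -2.4 - 3.5j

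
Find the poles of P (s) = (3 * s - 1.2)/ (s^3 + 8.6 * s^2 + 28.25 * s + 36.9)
Set denominator = 0: s^3 + 8.6*s^2 + 28.25*s + 36.9 = (s + 3.6)(s^2 + 5*s + 10.25) = 0 → Poles: -2.5 + 2j, -2.5 - 2j, -3.6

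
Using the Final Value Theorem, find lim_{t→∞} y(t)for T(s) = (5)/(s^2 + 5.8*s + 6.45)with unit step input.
FVT: lim_{t→∞} y(t) = lim_{s→0} s*Y(s) where Y(s) = T(s)/s.
= lim_{s→0} T(s) = T(0) = num(0)/den(0) = 5/6.45 = 0.7752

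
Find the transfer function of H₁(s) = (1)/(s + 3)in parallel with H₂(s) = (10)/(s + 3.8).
Parallel: H = H₁ + H₂ = (n₁·d₂ + n₂·d₁)/(d₁·d₂).
n₁·d₂ = s + 3.8. n₂·d₁ = 10*s + 30. Sum = 11*s + 33.8. d₁·d₂ = s^2 + 6.8*s + 11.4.
H(s) = (11*s + 33.8)/(s^2 + 6.8*s + 11.4)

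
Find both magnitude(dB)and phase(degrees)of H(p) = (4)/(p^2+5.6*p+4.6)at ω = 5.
Substitute p = j*5: H(j5) = -0.0679909 - 0.0933209j.
|H| = 20*log₁₀(sqrt(Re²+Im²)) = -18.75 dB.
∠H = atan2(Im, Re) = -126.08°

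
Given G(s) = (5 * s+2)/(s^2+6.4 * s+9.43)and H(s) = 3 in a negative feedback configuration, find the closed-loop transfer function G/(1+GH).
Closed-loop T = G/(1+GH).
Numerator: G_num * H_den = 5*s + 2.
Denominator: G_den * H_den + G_num * H_num = (s^2 + 6.4*s + 9.43) + (15*s + 6) = s^2 + 21.4*s + 15.43.
T(s) = (5*s + 2)/(s^2 + 21.4*s + 15.43)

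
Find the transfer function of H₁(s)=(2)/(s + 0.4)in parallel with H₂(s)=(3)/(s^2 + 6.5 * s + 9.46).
Parallel: H = H₁ + H₂ = (n₁·d₂ + n₂·d₁)/(d₁·d₂).
n₁·d₂ = 2*s^2 + 13*s + 18.92. n₂·d₁ = 3*s + 1.2. Sum = 2*s^2 + 16*s + 20.12. d₁·d₂ = s^3 + 6.9*s^2 + 12.06*s + 3.784.
H(s) = (2*s^2 + 16*s + 20.12)/(s^3 + 6.9*s^2 + 12.06*s + 3.784)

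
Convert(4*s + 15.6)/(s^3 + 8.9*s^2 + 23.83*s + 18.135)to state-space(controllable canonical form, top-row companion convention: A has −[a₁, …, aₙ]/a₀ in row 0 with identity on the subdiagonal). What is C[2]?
Reachable canonical form: C = numerator coefficients (right-aligned, zero-padded to length n).
num = 4*s + 15.6, C = [[0, 4, 15.6]].
C[2] = 15.6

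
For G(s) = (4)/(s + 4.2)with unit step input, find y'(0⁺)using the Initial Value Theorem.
IVT: y'(0⁺) = lim_{s→∞} s²·Y(s) = lim_{s→∞} s·G(s).
deg(num) = 0, deg(den) = 1, relative degree = 1, so s·G(s) → (leading num)/(leading den) = 4/1 = 4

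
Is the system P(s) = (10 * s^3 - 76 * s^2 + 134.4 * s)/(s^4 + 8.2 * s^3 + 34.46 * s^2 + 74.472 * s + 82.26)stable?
Denominator: s^4 + 8.2*s^3 + 34.46*s^2 + 74.472*s + 82.26 = (s^2 + 3.4*s + 9.14)(s^2 + 4.8*s + 9). Poles: -1.7 + 2.5j, -1.7 - 2.5j, -2.4 + 1.8j, -2.4 - 1.8j. All Re(p)<0: Yes (stable)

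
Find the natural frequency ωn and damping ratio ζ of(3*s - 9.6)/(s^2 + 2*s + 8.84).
Underdamped: complex pole -1 + 2.8j. ωn = |pole| = 2.973, ζ = -Re(pole)/ωn = 0.3363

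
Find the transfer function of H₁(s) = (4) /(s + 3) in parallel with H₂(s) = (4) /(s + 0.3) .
Parallel: H = H₁ + H₂ = (n₁·d₂ + n₂·d₁)/(d₁·d₂).
n₁·d₂ = 4*s + 1.2. n₂·d₁ = 4*s + 12. Sum = 8*s + 13.2. d₁·d₂ = s^2 + 3.3*s + 0.9.
H(s) = (8*s + 13.2)/(s^2 + 3.3*s + 0.9)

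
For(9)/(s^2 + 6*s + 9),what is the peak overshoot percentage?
Standard form: ωn²/(s²+2ζωn·s+ωn²) → ωn = 3, ζ = 1.
ζ ≥ 1, so the response is non-oscillatory: peak overshoot = 0%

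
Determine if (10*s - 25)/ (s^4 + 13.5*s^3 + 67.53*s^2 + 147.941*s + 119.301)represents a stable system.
Denominator: s^4 + 13.5*s^3 + 67.53*s^2 + 147.941*s + 119.301 = (s + 3.8)(s + 3.5)(s + 3.9)(s + 2.3). Poles: -2.3, -3.5, -3.8, -3.9. All Re(p)<0: Yes (stable)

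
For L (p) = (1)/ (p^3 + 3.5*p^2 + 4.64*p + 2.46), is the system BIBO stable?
Denominator: p^3 + 3.5*p^2 + 4.64*p + 2.46 = (p + 1.5)(p^2 + 2*p + 1.64). Poles: -1 + 0.8j, -1 - 0.8j, -1.5. All Re(p)<0: Yes (stable)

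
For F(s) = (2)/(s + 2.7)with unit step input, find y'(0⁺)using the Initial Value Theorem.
IVT: y'(0⁺) = lim_{s→∞} s²·Y(s) = lim_{s→∞} s·F(s).
deg(num) = 0, deg(den) = 1, relative degree = 1, so s·F(s) → (leading num)/(leading den) = 2/1 = 2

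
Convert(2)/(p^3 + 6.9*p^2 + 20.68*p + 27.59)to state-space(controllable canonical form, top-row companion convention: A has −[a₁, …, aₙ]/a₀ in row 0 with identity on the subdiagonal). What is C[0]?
Reachable canonical form: C = numerator coefficients (right-aligned, zero-padded to length n).
num = 2, C = [[0, 0, 2]].
C[0] = 0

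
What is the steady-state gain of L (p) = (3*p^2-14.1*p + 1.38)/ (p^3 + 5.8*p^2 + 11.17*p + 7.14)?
DC gain = L(0) = num(0)/den(0) = 1.38/7.14 = 0.1933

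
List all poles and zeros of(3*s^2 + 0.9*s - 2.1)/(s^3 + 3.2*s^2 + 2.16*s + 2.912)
Set denominator = 0: s^3 + 3.2*s^2 + 2.16*s + 2.912 = (s + 2.8)(s^2 + 0.4*s + 1.04) = 0 → Poles: -0.2 + 1j, -0.2 - 1j, -2.8
Set numerator = 0: 3*s^2 + 0.9*s - 2.1 = 3*(s + 1)(s - 0.7) = 0 → Zeros: -1, 0.7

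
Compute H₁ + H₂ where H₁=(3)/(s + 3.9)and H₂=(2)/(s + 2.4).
Parallel: H = H₁ + H₂ = (n₁·d₂ + n₂·d₁)/(d₁·d₂).
n₁·d₂ = 3*s + 7.2. n₂·d₁ = 2*s + 7.8. Sum = 5*s + 15. d₁·d₂ = s^2 + 6.3*s + 9.36.
H(s) = (5*s + 15)/(s^2 + 6.3*s + 9.36)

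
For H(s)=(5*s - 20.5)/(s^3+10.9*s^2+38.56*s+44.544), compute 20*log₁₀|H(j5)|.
Substitute s = j*5: H(j5) = 0.112589 - 0.0761835j.
|H(j5)| = sqrt(Re² + Im²) = 0.1359.
20*log₁₀(0.1359) = -17.33 dB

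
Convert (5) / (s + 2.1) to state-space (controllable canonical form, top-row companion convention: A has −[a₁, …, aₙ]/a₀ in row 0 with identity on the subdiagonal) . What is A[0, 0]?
Reachable canonical form for den = s + 2.1: top row of A = -[a₁,a₂,...,aₙ]/a₀, ones on the subdiagonal, zeros elsewhere.
A = [[-2.1]].
A[0,0] = -2.1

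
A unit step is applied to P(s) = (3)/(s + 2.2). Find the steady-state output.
FVT: lim_{t→∞} y(t) = lim_{s→0} s*Y(s) where Y(s) = P(s)/s.
= lim_{s→0} P(s) = P(0) = num(0)/den(0) = 3/2.2 = 1.364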